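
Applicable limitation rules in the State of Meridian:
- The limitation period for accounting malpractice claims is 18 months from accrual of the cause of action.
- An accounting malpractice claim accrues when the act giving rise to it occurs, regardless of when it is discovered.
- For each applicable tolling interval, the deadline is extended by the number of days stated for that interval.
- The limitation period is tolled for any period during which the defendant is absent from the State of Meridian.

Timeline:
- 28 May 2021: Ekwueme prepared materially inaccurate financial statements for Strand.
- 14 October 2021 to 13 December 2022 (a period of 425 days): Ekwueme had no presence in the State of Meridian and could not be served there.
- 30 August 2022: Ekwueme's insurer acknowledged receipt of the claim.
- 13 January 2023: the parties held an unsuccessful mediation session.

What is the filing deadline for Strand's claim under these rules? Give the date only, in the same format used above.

27 January 2024

The limitation period began to run on 28 May 2021.
The untolled deadline — 18 months after 28 May 2021 — is 28 November 2022.
The period was tolled for 425 days by the defendant's absence from the jurisdiction (14 October 2021 to 13 December 2022), pushing the deadline to 27 January 2024.
None of the other events listed affects the running of the period under the stated rules.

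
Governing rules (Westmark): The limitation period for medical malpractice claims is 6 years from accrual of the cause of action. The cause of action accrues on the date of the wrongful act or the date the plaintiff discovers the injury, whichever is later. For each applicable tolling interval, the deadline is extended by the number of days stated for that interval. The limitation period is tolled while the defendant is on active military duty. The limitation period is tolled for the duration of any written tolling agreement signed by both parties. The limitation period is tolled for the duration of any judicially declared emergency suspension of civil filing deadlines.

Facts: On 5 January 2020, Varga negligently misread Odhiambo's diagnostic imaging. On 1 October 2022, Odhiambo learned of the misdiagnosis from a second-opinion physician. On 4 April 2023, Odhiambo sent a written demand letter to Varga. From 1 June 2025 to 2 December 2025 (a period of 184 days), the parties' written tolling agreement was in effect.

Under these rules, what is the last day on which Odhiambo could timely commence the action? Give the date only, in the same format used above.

3 April 2029

Taking the later of the act (5 January 2020) and discovery (1 October 2022), the claim accrued on 1 October 2022.
6 years from 1 October 2022 is 1 October 2028.
The period was tolled for 184 days by the written tolling agreement (1 June 2025 to 2 December 2025), pushing the deadline to 3 April 2029.
None of the other events listed affects the running of the period under the stated rules.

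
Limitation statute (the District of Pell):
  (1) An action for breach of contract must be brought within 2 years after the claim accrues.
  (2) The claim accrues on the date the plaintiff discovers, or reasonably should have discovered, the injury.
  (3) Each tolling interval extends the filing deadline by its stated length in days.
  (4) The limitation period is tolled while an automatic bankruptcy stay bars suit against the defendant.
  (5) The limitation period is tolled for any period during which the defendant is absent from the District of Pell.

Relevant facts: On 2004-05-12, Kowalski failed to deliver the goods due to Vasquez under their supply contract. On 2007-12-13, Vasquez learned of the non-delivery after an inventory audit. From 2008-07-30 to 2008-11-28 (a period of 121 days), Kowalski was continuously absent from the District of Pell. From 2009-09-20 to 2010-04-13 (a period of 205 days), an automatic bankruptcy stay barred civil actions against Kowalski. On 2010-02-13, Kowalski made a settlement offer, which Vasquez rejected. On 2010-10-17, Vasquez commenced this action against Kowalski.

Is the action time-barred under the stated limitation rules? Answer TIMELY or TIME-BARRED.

The claim did not accrue until Vasquez discovered the injury on 2007-12-13; the 2004-05-12 act date does not start the clock under the stated rule.
The untolled deadline — 2 years after 2007-12-13 — is 2009-12-13.
Because the defendant's absence from the jurisdiction ran from 2008-07-30 to 2008-11-28, the deadline is extended by 121 days to 2010-04-13.
Because the automatic bankruptcy stay ran from 2009-09-20 to 2010-04-13, the deadline is extended by 205 days to 2010-11-04.
The other events in the timeline have no effect on the limitation period under the stated rules.
The 2010-10-17 filing precedes the 2010-11-04 deadline; the claim is timely.

TIMELY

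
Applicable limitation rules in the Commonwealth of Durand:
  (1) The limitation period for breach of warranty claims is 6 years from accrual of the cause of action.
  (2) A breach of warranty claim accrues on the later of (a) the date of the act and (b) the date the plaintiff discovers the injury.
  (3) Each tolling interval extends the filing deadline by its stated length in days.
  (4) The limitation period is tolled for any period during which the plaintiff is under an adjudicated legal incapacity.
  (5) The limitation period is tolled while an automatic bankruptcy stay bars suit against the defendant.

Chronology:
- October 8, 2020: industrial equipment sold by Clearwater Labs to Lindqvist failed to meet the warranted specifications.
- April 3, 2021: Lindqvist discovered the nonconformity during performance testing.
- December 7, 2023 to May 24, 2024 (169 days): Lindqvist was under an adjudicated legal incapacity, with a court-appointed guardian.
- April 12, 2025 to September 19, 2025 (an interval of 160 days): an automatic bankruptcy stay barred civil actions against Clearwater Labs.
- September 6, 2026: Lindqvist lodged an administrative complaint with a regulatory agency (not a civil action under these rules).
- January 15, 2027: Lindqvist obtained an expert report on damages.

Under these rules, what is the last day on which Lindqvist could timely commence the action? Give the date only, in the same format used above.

Taking the later of the act (October 8, 2020) and discovery (April 3, 2021), the claim accrued on April 3, 2021.
Adding the 6 years base period to April 3, 2021 gives a deadline of April 3, 2027, before any tolling.
The plaintiff's legal incapacity from December 7, 2023 to May 24, 2024 tolled the period for 169 days, extending the deadline to September 19, 2027.
The period was tolled for 160 days by the automatic bankruptcy stay (April 12, 2025 to September 19, 2025), pushing the deadline to February 26, 2028.
The other events in the timeline have no effect on the limitation period under the stated rules.

February 26, 2028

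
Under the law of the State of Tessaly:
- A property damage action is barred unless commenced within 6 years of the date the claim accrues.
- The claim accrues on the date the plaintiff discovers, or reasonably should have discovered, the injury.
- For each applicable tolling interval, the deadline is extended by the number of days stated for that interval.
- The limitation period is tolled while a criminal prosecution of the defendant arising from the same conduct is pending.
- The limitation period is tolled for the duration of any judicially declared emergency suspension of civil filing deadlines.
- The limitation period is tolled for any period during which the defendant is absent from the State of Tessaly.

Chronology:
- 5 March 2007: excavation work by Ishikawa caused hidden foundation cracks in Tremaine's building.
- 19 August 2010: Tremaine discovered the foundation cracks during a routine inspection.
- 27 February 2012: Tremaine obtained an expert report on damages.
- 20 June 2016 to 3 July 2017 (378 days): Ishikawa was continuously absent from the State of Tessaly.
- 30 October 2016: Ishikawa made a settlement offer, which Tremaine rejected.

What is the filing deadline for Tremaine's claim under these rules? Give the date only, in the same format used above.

Accrual is tied to discovery, so the period began on 19 August 2010 rather than on 5 March 2007 when the act occurred.
Adding the 6 years base period to 19 August 2010 gives a deadline of 19 August 2016, before any tolling.
Because the defendant's absence from the jurisdiction ran from 20 June 2016 to 3 July 2017, the deadline is extended by 378 days to 1 September 2017.
None of the other events listed affects the running of the period under the stated rules.

1 September 2017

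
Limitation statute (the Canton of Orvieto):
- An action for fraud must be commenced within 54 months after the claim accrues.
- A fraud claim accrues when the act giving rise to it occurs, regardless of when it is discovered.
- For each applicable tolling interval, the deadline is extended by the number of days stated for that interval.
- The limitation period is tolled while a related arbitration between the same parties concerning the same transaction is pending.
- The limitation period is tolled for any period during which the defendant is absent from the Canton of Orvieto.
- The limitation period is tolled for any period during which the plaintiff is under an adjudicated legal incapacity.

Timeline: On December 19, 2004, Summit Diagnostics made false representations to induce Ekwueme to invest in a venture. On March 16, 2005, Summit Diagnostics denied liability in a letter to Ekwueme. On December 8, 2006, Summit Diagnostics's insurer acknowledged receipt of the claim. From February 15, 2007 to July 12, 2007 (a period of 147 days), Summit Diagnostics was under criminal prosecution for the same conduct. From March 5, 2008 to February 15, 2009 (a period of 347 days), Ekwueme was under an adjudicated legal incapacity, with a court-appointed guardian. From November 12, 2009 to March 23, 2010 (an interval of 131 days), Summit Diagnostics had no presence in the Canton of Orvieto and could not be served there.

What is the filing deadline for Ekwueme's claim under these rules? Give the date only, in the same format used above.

October 10, 2010

The claim accrued on December 19, 2004, when the wrongful act occurred.
Adding the 54 months base period to December 19, 2004 gives a deadline of June 19, 2009, before any tolling.
The plaintiff's legal incapacity from March 5, 2008 to February 15, 2009 tolled the period for 347 days, extending the deadline to June 1, 2010.
The period was tolled for 131 days by the defendant's absence from the jurisdiction (November 12, 2009 to March 23, 2010), pushing the deadline to October 10, 2010.
The pending criminal prosecution from February 15, 2007 to July 12, 2007 does not toll the period, because no stated rule makes a criminal prosecution a tolling event.
The other events in the timeline have no effect on the limitation period under the stated rules.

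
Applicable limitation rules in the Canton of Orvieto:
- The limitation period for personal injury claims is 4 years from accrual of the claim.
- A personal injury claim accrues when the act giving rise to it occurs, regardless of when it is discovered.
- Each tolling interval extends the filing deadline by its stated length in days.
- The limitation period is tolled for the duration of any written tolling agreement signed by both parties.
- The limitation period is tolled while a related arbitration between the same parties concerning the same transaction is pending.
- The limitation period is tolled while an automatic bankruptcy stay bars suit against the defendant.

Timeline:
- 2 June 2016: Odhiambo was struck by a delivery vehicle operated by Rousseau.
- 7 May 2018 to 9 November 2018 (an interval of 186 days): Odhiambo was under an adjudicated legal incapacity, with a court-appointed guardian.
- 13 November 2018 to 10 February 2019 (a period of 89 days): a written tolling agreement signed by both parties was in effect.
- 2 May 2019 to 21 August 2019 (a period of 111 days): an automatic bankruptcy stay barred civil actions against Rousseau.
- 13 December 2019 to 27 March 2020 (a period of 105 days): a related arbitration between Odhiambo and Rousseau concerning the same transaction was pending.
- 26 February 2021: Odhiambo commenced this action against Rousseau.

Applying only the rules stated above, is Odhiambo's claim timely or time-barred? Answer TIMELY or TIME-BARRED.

The claim accrued on 2 June 2016, when the wrongful act occurred.
Adding the 4 years base period to 2 June 2016 gives a deadline of 2 June 2020, before any tolling.
The written tolling agreement from 13 November 2018 to 10 February 2019 tolled the period for 89 days, extending the deadline to 30 August 2020.
Because the automatic bankruptcy stay ran from 2 May 2019 to 21 August 2019, the deadline is extended by 111 days to 19 December 2020.
Because the pending related arbitration ran from 13 December 2019 to 27 March 2020, the deadline is extended by 105 days to 3 April 2021.
No stated provision tolls the period for the plaintiff's incapacity, so the interval from 7 May 2018 to 9 November 2018 has no effect on the deadline.
The 26 February 2021 filing precedes the 3 April 2021 deadline; the claim is timely.

TIMELY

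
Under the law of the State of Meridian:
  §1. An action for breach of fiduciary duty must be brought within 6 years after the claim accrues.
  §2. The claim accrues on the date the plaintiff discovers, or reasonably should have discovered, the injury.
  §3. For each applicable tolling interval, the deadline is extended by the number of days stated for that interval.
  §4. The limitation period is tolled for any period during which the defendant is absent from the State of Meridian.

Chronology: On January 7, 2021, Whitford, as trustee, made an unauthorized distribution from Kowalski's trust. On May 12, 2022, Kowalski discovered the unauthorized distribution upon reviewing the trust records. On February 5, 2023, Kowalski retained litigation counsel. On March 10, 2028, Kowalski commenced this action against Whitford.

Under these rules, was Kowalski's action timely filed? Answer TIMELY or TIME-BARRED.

Accrual is tied to discovery, so the period began on May 12, 2022 rather than on January 7, 2021 when the act occurred.
The untolled deadline — 6 years after May 12, 2022 — is May 12, 2028.
The other events in the timeline have no effect on the limitation period under the stated rules.
Filing on March 10, 2028 beat the May 12, 2028 deadline — the action is timely.

TIMELY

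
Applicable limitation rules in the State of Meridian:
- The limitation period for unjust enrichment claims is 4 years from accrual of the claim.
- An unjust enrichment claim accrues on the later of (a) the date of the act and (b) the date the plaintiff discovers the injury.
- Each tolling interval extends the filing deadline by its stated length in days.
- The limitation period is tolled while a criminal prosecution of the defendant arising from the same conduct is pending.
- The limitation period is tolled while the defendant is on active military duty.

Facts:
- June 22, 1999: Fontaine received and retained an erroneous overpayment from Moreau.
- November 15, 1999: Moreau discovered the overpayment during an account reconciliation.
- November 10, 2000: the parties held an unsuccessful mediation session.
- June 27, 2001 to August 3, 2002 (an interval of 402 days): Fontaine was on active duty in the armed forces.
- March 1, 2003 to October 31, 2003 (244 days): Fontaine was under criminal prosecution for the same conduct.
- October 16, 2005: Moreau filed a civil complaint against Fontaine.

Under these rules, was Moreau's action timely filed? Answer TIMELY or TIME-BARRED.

TIME-BARRED

Taking the later of the act (June 22, 1999) and discovery (November 15, 1999), the claim accrued on November 15, 1999.
4 years from November 15, 1999 is November 15, 2003.
The defendant's active military service from June 27, 2001 to August 3, 2002 tolled the period for 402 days, extending the deadline to December 21, 2004.
The pending criminal prosecution from March 1, 2003 to October 31, 2003 tolled the period for 244 days, extending the deadline to August 22, 2005.
None of the other events listed affects the running of the period under the stated rules.
Filing on October 16, 2005 missed the August 22, 2005 deadline — the action is time-barred.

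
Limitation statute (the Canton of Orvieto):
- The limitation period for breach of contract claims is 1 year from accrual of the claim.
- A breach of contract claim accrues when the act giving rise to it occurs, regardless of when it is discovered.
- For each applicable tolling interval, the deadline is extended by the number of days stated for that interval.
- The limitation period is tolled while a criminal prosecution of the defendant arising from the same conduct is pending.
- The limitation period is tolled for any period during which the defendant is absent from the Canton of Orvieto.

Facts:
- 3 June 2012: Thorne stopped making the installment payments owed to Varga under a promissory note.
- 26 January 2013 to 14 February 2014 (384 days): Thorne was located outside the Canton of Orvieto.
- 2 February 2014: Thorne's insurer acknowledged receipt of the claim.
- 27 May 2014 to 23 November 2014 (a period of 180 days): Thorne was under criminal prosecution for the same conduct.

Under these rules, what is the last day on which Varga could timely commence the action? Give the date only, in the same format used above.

The claim accrued on 3 June 2012, the date of the act.
The untolled deadline — 1 year after 3 June 2012 — is 3 June 2013.
The defendant's absence from the jurisdiction from 26 January 2013 to 14 February 2014 tolled the period for 384 days, extending the deadline to 22 June 2014.
The period was tolled for 180 days by the pending criminal prosecution (27 May 2014 to 23 November 2014), pushing the deadline to 19 December 2014.
Nothing else in the chronology tolls or restarts the period.

19 December 2014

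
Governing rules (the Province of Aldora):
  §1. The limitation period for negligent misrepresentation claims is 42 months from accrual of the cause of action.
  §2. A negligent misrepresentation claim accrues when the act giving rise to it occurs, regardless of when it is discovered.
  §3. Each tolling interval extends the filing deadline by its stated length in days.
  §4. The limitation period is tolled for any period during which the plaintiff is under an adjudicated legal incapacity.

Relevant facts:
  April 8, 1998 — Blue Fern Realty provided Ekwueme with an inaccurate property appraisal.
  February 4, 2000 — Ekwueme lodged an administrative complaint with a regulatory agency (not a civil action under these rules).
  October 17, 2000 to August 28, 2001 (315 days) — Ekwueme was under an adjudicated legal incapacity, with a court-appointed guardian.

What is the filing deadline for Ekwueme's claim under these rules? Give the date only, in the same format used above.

August 19, 2002

The limitation period began to run on April 8, 1998.
The untolled deadline — 42 months after April 8, 1998 — is October 8, 2001.
The period was tolled for 315 days by the plaintiff's legal incapacity (October 17, 2000 to August 28, 2001), pushing the deadline to August 19, 2002.
None of the other events listed affects the running of the period under the stated rules.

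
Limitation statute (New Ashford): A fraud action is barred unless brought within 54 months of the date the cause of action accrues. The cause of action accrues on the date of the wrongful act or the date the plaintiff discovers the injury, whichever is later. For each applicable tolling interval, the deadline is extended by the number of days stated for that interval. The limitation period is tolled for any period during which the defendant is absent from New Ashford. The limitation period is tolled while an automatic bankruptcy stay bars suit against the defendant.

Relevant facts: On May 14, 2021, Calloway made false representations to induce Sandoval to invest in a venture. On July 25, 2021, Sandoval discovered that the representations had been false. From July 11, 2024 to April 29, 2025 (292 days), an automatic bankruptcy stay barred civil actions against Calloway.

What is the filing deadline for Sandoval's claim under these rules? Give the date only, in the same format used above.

The claim accrued on July 25, 2021 — the later of the May 14, 2021 act and the July 25, 2021 discovery.
Adding the 54 months base period to July 25, 2021 gives a deadline of January 25, 2026, before any tolling.
The automatic bankruptcy stay from July 11, 2024 to April 29, 2025 tolled the period for 292 days, extending the deadline to November 13, 2026.

November 13, 2026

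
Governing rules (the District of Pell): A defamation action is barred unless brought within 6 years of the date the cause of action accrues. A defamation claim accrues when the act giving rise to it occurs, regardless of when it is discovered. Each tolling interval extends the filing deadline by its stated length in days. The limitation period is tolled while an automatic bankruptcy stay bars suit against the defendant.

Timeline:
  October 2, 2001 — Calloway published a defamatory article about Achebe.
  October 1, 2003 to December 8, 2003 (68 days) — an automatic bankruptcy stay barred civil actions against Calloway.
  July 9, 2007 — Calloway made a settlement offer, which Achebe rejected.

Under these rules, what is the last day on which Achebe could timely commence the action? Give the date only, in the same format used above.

December 9, 2007

The limitation period began to run on October 2, 2001.
Adding the 6 years base period to October 2, 2001 gives a deadline of October 2, 2007, before any tolling.
Because the automatic bankruptcy stay ran from October 1, 2003 to December 8, 2003, the deadline is extended by 68 days to December 9, 2007.
None of the other events listed affects the running of the period under the stated rules.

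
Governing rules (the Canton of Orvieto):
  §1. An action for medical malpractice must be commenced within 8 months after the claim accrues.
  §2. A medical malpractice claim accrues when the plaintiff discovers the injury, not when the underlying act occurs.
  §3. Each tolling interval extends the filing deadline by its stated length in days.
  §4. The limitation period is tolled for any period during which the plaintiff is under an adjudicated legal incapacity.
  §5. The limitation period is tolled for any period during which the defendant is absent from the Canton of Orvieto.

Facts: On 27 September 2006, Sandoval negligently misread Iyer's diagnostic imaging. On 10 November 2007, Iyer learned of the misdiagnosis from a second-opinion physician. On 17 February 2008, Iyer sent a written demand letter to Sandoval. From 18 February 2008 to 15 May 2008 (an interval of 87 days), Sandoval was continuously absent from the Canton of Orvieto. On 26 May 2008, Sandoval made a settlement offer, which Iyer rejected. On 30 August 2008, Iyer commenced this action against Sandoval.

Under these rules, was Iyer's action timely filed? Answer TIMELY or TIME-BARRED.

The claim did not accrue until Iyer discovered the injury on 10 November 2007; the 27 September 2006 act date does not start the clock under the stated rule.
Adding the 8 months base period to 10 November 2007 gives a deadline of 10 July 2008, before any tolling.
The defendant's absence from the jurisdiction from 18 February 2008 to 15 May 2008 tolled the period for 87 days, extending the deadline to 5 October 2008.
The other events in the timeline have no effect on the limitation period under the stated rules.
The 30 August 2008 filing precedes the 5 October 2008 deadline; the claim is timely.

TIMELY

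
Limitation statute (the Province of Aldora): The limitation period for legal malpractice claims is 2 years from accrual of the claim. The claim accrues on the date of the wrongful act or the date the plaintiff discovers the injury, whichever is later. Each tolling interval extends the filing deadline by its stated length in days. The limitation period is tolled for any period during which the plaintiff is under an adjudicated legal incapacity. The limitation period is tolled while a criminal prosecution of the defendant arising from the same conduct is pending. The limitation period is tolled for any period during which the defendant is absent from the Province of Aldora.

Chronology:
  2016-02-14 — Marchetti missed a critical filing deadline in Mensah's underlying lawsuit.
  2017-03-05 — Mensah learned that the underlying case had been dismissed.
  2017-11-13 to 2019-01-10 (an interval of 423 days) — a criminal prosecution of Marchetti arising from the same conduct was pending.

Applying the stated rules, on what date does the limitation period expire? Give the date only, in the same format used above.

2020-05-01

Taking the later of the act (2016-02-14) and discovery (2017-03-05), the claim accrued on 2017-03-05.
The untolled deadline — 2 years after 2017-03-05 — is 2019-03-05.
Because the pending criminal prosecution ran from 2017-11-13 to 2019-01-10, the deadline is extended by 423 days to 2020-05-01.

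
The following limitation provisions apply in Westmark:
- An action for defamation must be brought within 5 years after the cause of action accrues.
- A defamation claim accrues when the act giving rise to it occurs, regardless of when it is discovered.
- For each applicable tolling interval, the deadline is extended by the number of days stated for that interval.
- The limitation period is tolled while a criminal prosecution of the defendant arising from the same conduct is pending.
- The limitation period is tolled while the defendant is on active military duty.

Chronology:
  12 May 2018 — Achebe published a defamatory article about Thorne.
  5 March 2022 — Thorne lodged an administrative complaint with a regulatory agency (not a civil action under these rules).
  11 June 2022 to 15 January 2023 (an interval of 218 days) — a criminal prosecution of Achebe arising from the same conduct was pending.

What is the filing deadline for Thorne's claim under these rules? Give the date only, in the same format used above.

16 December 2023

The cause of action accrued on 12 May 2018, the date of the act.
The untolled deadline — 5 years after 12 May 2018 — is 12 May 2023.
The period was tolled for 218 days by the pending criminal prosecution (11 June 2022 to 15 January 2023), pushing the deadline to 16 December 2023.
The other events in the timeline have no effect on the limitation period under the stated rules.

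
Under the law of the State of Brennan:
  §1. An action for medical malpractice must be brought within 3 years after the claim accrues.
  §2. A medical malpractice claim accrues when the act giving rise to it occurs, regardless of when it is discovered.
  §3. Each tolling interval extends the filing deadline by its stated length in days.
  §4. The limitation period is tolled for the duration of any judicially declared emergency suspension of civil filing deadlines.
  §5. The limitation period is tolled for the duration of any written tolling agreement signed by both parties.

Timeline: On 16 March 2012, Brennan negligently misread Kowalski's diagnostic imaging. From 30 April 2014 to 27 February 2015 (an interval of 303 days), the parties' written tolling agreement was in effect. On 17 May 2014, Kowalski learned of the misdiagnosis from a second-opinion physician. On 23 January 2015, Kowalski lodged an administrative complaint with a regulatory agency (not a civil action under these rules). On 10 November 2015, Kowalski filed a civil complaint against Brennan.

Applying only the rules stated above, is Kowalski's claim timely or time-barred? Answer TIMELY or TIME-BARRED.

TIMELY

Because the rule ties accrual to occurrence, the claim accrued on 16 March 2012, not on the 17 May 2014 discovery date.
The untolled deadline — 3 years after 16 March 2012 — is 16 March 2015.
The period was tolled for 303 days by the written tolling agreement (30 April 2014 to 27 February 2015), pushing the deadline to 13 January 2016.
None of the other events listed affects the running of the period under the stated rules.
Filing on 10 November 2015 beat the 13 January 2016 deadline — the action is timely.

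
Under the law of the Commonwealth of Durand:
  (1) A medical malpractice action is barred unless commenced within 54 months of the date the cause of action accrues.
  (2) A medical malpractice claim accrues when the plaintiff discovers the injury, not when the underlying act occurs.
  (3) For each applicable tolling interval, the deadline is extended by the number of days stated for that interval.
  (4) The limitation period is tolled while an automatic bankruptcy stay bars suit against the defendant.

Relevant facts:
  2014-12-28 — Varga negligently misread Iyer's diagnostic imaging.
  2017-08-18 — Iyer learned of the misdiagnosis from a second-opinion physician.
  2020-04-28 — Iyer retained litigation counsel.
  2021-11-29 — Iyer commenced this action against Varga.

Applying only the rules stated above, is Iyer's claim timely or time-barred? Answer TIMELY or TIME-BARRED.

The claim did not accrue until Iyer discovered the injury on 2017-08-18; the 2014-12-28 act date does not start the clock under the stated rule.
Adding the 54 months base period to 2017-08-18 gives a deadline of 2022-02-18, before any tolling.
None of the other events listed affects the running of the period under the stated rules.
The 2021-11-29 filing precedes the 2022-02-18 deadline; the claim is timely.

TIMELY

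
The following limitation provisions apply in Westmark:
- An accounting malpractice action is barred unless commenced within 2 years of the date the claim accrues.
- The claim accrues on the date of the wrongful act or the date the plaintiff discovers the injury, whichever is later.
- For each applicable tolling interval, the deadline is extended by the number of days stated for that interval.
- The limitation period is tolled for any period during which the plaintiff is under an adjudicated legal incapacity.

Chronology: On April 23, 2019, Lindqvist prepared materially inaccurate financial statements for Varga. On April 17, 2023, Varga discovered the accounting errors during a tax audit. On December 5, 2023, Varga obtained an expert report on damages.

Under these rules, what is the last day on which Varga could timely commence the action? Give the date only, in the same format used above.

April 17, 2025

Taking the later of the act (April 23, 2019) and discovery (April 17, 2023), the claim accrued on April 17, 2023.
2 years from April 17, 2023 is April 17, 2025.
Nothing else in the chronology tolls or restarts the period.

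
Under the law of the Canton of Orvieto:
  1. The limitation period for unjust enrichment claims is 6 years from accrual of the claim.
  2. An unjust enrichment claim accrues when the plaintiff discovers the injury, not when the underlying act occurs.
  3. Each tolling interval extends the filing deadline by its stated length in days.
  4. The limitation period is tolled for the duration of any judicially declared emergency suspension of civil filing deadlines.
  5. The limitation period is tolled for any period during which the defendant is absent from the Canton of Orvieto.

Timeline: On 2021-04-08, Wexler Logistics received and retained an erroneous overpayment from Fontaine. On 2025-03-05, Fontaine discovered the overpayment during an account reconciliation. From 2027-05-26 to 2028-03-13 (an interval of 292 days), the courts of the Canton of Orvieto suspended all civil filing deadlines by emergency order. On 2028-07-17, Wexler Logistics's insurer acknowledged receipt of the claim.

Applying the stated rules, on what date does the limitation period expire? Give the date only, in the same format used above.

Under the discovery rule, the claim accrued on 2025-03-05, when Fontaine discovered the injury — not on the 2021-04-08 date of the underlying act.
Adding the 6 years base period to 2025-03-05 gives a deadline of 2031-03-05, before any tolling.
The emergency suspension of filing deadlines from 2027-05-26 to 2028-03-13 tolled the period for 292 days, extending the deadline to 2031-12-22.
The other events in the timeline have no effect on the limitation period under the stated rules.

2031-12-22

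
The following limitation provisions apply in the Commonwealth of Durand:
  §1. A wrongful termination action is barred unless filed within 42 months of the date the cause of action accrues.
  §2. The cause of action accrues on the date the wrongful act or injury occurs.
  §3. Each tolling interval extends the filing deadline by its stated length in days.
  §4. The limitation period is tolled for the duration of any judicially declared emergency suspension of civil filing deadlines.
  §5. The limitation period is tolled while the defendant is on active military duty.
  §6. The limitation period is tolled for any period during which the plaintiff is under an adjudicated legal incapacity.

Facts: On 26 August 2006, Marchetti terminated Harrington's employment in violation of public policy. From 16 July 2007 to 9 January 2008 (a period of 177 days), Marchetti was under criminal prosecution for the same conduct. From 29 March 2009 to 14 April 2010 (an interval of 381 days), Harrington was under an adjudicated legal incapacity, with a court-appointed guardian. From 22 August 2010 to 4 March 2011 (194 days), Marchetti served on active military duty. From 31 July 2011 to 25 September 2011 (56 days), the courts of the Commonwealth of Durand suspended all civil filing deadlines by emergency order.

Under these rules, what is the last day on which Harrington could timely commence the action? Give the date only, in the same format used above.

The claim accrued on 26 August 2006, when the wrongful act occurred.
42 months from 26 August 2006 is 26 February 2010.
Because the plaintiff's legal incapacity ran from 29 March 2009 to 14 April 2010, the deadline is extended by 381 days to 14 March 2011.
Because the defendant's active military service ran from 22 August 2010 to 4 March 2011, the deadline is extended by 194 days to 24 September 2011.
The period was tolled for 56 days by the emergency suspension of filing deadlines (31 July 2011 to 25 September 2011), pushing the deadline to 19 November 2011.
Although a criminal prosecution ran from 16 July 2007 to 9 January 2008, the stated rules do not make that a tolling event, so it is disregarded.

19 November 2011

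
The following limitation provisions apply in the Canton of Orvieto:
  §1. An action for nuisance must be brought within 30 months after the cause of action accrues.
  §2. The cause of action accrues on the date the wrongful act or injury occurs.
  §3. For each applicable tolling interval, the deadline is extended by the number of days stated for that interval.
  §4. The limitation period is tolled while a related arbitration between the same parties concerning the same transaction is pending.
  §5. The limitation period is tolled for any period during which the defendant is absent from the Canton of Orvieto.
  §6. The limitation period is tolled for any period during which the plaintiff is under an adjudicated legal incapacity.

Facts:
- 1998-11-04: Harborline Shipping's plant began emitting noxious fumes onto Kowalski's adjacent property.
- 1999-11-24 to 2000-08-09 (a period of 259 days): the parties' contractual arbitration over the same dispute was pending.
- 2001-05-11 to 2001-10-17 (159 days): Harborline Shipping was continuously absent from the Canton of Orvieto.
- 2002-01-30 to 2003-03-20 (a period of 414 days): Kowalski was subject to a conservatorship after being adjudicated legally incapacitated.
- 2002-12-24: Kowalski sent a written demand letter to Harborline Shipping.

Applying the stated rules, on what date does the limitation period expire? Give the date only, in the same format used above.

The claim accrued on 1998-11-04, when the wrongful act occurred.
Adding the 30 months base period to 1998-11-04 gives a deadline of 2001-05-04, before any tolling.
The pending related arbitration from 1999-11-24 to 2000-08-09 tolled the period for 259 days, extending the deadline to 2002-01-18.
The period was tolled for 159 days by the defendant's absence from the jurisdiction (2001-05-11 to 2001-10-17), pushing the deadline to 2002-06-26.
The period was tolled for 414 days by the plaintiff's legal incapacity (2002-01-30 to 2003-03-20), pushing the deadline to 2003-08-14.
Nothing else in the chronology tolls or restarts the period.

2003-08-14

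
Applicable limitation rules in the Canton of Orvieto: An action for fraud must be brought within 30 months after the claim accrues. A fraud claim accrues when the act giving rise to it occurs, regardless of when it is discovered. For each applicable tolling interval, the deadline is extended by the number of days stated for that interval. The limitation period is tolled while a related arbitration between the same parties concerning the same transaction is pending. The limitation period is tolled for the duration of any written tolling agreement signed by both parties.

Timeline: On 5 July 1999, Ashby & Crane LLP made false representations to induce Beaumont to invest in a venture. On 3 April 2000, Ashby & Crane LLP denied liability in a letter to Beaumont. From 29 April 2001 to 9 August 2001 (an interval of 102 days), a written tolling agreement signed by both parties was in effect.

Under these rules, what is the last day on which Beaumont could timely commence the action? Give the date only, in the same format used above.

The limitation period began to run on 5 July 1999.
30 months from 5 July 1999 is 5 January 2002.
Because the written tolling agreement ran from 29 April 2001 to 9 August 2001, the deadline is extended by 102 days to 17 April 2002.
The other events in the timeline have no effect on the limitation period under the stated rules.

17 April 2002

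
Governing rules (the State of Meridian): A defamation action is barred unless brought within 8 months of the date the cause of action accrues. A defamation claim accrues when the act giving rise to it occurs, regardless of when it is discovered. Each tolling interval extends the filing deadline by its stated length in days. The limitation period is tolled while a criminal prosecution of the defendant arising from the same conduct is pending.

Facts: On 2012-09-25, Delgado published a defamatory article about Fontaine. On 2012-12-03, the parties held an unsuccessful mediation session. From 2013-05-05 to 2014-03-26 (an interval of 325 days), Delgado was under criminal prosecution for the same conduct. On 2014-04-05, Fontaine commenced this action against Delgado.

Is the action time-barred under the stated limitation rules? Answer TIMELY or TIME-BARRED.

TIMELY

The claim accrued on 2012-09-25, when the wrongful act occurred.
Adding the 8 months base period to 2012-09-25 gives a deadline of 2013-05-25, before any tolling.
The period was tolled for 325 days by the pending criminal prosecution (2013-05-05 to 2014-03-26), pushing the deadline to 2014-04-15.
Nothing else in the chronology tolls or restarts the period.
Filing on 2014-04-05 beat the 2014-04-15 deadline — the action is timely.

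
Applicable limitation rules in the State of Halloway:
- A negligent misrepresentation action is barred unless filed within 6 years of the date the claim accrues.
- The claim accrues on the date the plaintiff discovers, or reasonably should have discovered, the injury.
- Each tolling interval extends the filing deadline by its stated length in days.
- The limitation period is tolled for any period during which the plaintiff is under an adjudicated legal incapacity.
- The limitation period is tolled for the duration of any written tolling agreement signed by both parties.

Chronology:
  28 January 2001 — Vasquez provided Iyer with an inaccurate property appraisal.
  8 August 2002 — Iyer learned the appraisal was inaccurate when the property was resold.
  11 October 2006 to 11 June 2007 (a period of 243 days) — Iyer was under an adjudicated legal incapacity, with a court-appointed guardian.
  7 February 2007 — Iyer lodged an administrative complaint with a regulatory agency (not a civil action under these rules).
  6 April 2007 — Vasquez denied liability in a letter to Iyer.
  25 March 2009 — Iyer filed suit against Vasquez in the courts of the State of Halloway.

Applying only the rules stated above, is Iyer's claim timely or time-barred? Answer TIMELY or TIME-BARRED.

Accrual is tied to discovery, so the period began on 8 August 2002 rather than on 28 January 2001 when the act occurred.
6 years from 8 August 2002 is 8 August 2008.
The plaintiff's legal incapacity from 11 October 2006 to 11 June 2007 tolled the period for 243 days, extending the deadline to 8 April 2009.
None of the other events listed affects the running of the period under the stated rules.
The 25 March 2009 filing precedes the 8 April 2009 deadline; the claim is timely.

TIMELY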